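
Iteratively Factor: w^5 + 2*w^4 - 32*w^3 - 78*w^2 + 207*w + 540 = (w + 4)*(w^4 - 2*w^3 - 24*w^2 + 18*w + 135) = (w - 5)*(w + 4)*(w^3 + 3*w^2 - 9*w - 27) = (w - 5)*(w + 3)*(w + 4)*(w^2 - 9) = (w - 5)*(w - 3)*(w + 3)*(w + 4)*(w + 3)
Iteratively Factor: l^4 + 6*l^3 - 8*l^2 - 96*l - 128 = (l + 2)*(l^3 + 4*l^2 - 16*l - 64) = (l + 2)*(l + 4)*(l^2 - 16) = (l + 2)*(l + 4)^2*(l - 4)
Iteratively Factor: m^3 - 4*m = (m - 2)*(m^2 + 2*m) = m*(m - 2)*(m + 2)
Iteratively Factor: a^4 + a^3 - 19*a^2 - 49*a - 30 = (a - 5)*(a^3 + 6*a^2 + 11*a + 6) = (a - 5)*(a + 2)*(a^2 + 4*a + 3) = (a - 5)*(a + 2)*(a + 3)*(a + 1)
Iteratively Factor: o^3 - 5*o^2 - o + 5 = (o - 5)*(o^2 - 1) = (o - 5)*(o + 1)*(o - 1)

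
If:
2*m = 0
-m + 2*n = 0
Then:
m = 0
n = 0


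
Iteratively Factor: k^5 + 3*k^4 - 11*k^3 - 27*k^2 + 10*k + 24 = (k - 3)*(k^4 + 6*k^3 + 7*k^2 - 6*k - 8) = (k - 3)*(k + 4)*(k^3 + 2*k^2 - k - 2) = (k - 3)*(k - 1)*(k + 4)*(k^2 + 3*k + 2) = (k - 3)*(k - 1)*(k + 2)*(k + 4)*(k + 1)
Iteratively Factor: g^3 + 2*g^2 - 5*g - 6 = (g - 2)*(g^2 + 4*g + 3) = (g - 2)*(g + 1)*(g + 3)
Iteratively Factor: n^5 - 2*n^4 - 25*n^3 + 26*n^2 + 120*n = (n - 5)*(n^4 + 3*n^3 - 10*n^2 - 24*n) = (n - 5)*(n + 4)*(n^3 - n^2 - 6*n) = n*(n - 5)*(n + 4)*(n^2 - n - 6) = n*(n - 5)*(n + 2)*(n + 4)*(n - 3)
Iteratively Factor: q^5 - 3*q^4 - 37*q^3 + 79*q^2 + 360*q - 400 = (q + 4)*(q^4 - 7*q^3 - 9*q^2 + 115*q - 100) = (q - 1)*(q + 4)*(q^3 - 6*q^2 - 15*q + 100) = (q - 5)*(q - 1)*(q + 4)*(q^2 - q - 20) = (q - 5)*(q - 1)*(q + 4)^2*(q - 5)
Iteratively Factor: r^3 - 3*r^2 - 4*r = (r - 4)*(r^2 + r) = (r - 4)*(r + 1)*(r)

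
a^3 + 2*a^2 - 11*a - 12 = (a - 3)*(a + 1)*(a + 4)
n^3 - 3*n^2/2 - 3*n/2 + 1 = (n - 2)*(n - 1/2)*(n + 1)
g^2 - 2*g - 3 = (g - 3)*(g + 1)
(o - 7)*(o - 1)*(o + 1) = o^3 - 7*o^2 - o + 7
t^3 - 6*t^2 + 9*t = t*(t - 3)^2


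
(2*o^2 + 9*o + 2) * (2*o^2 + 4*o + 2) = 4*o^4 + 26*o^3 + 44*o^2 + 26*o + 4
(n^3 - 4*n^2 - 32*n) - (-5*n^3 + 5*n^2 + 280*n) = 6*n^3 - 9*n^2 - 312*n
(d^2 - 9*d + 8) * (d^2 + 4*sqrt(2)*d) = d^4 - 9*d^3 + 4*sqrt(2)*d^3 - 36*sqrt(2)*d^2 + 8*d^2 + 32*sqrt(2)*d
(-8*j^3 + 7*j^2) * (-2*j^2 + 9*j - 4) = 16*j^5 - 86*j^4 + 95*j^3 - 28*j^2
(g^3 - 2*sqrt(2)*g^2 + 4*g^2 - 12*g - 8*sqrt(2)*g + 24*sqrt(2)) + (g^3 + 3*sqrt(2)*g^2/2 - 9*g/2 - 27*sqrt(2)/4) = 2*g^3 - sqrt(2)*g^2/2 + 4*g^2 - 33*g/2 - 8*sqrt(2)*g + 69*sqrt(2)/4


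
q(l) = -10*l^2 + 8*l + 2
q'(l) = 8 - 20*l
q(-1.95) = -51.62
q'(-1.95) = 47.00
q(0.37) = 3.59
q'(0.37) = 0.60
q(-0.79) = -10.56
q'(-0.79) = 23.80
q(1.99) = -21.68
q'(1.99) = -31.80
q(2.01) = -22.32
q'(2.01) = -32.20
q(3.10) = -69.30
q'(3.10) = -54.00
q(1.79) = -15.72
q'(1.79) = -27.80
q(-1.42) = -29.52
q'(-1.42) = 36.40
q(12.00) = -1342.00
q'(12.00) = -232.00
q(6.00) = -310.00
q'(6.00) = -112.00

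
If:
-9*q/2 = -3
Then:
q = 2/3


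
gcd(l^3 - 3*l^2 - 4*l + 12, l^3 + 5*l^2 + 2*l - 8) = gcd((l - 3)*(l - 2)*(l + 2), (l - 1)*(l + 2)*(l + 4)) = l + 2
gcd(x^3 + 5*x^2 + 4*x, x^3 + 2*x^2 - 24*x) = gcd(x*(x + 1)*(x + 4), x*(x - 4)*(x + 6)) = x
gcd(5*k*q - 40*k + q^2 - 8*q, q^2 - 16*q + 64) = q - 8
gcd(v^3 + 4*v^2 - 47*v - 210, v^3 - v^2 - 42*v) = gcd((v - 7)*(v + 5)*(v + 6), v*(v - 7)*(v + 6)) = v^2 - v - 42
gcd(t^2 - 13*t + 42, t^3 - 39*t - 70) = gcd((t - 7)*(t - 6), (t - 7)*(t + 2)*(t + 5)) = t - 7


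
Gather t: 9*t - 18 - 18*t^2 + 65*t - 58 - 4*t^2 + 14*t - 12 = -22*t^2 + 88*t - 88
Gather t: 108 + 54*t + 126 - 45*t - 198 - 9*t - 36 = 0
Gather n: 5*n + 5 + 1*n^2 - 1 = n^2 + 5*n + 4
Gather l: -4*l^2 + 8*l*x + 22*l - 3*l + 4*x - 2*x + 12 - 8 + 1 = -4*l^2 + l*(8*x + 19) + 2*x + 5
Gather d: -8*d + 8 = 8 - 8*d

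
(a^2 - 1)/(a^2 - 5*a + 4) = (a + 1)/(a - 4)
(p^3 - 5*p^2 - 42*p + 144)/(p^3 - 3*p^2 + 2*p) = (p^3 - 5*p^2 - 42*p + 144)/(p*(p^2 - 3*p + 2))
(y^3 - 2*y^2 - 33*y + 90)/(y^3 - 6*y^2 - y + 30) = (y + 6)/(y + 2)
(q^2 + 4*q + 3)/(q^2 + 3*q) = (q + 1)/q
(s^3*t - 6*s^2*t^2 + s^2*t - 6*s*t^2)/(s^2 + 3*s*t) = t*(s^2 - 6*s*t + s - 6*t)/(s + 3*t)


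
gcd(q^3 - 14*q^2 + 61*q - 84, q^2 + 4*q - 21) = q - 3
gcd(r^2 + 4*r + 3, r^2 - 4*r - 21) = r + 3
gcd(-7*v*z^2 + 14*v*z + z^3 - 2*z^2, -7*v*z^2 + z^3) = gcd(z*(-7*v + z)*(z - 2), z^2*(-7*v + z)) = -7*v*z + z^2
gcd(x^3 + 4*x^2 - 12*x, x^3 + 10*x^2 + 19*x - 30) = x + 6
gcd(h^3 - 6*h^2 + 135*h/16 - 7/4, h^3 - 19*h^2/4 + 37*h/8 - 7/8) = h - 1/4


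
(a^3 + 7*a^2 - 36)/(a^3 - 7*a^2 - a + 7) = (a^3 + 7*a^2 - 36)/(a^3 - 7*a^2 - a + 7)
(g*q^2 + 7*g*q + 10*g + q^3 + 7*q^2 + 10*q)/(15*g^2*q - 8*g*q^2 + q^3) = (g*q^2 + 7*g*q + 10*g + q^3 + 7*q^2 + 10*q)/(q*(15*g^2 - 8*g*q + q^2))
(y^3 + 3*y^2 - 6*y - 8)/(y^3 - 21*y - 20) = (y - 2)/(y - 5)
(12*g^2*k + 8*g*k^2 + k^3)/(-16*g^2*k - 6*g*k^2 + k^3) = (-6*g - k)/(8*g - k)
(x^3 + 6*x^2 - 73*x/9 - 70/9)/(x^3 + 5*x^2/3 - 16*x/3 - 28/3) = (9*x^3 + 54*x^2 - 73*x - 70)/(3*(3*x^3 + 5*x^2 - 16*x - 28))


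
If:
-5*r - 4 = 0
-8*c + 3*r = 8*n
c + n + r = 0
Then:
No Solution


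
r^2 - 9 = (r - 3)*(r + 3)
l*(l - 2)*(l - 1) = l^3 - 3*l^2 + 2*l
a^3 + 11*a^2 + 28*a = a*(a + 4)*(a + 7)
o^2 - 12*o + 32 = (o - 8)*(o - 4)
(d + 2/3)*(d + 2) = d^2 + 8*d/3 + 4/3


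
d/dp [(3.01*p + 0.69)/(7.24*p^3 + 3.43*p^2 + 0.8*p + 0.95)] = (-43.5848*p^3 - 25.3111*p^2 - 4.7334*p + 2.3075)/(52.4176*p^6 + 49.6664*p^5 + 23.3489*p^4 + 19.244*p^3 + 7.157*p^2 + 1.52*p + 0.9025)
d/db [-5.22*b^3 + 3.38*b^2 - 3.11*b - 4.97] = -15.66*b^2 + 6.76*b - 3.11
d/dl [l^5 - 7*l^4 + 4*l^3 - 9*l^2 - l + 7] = 5*l^4 - 28*l^3 + 12*l^2 - 18*l - 1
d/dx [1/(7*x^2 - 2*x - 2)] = 2*(1 - 7*x)/(-7*x^2 + 2*x + 2)^2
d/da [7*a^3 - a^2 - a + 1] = 21*a^2 - 2*a - 1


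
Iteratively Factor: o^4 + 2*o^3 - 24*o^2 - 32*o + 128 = (o + 4)*(o^3 - 2*o^2 - 16*o + 32) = (o + 4)^2*(o^2 - 6*o + 8) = (o - 2)*(o + 4)^2*(o - 4)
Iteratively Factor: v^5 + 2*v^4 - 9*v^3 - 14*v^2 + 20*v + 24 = (v + 2)*(v^4 - 9*v^2 + 4*v + 12) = (v + 1)*(v + 2)*(v^3 - v^2 - 8*v + 12) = (v - 2)*(v + 1)*(v + 2)*(v^2 + v - 6) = (v - 2)*(v + 1)*(v + 2)*(v + 3)*(v - 2)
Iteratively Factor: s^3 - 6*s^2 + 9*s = (s - 3)*(s^2 - 3*s) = (s - 3)^2*(s)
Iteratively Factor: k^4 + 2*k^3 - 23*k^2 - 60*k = (k)*(k^3 + 2*k^2 - 23*k - 60) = k*(k + 4)*(k^2 - 2*k - 15) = k*(k - 5)*(k + 4)*(k + 3)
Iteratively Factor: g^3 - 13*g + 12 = (g - 1)*(g^2 + g - 12) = (g - 3)*(g - 1)*(g + 4)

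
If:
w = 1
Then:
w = 1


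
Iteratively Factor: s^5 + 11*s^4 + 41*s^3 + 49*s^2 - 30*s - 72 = (s + 3)*(s^4 + 8*s^3 + 17*s^2 - 2*s - 24) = (s - 1)*(s + 3)*(s^3 + 9*s^2 + 26*s + 24) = (s - 1)*(s + 3)*(s + 4)*(s^2 + 5*s + 6) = (s - 1)*(s + 2)*(s + 3)*(s + 4)*(s + 3)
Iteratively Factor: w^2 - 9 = (w + 3)*(w - 3)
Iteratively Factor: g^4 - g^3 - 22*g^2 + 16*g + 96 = (g + 2)*(g^3 - 3*g^2 - 16*g + 48) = (g - 4)*(g + 2)*(g^2 + g - 12) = (g - 4)*(g - 3)*(g + 2)*(g + 4)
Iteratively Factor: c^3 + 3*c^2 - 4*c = (c + 4)*(c^2 - c) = c*(c + 4)*(c - 1)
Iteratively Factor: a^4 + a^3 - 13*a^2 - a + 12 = (a + 1)*(a^3 - 13*a + 12) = (a + 1)*(a + 4)*(a^2 - 4*a + 3) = (a - 1)*(a + 1)*(a + 4)*(a - 3)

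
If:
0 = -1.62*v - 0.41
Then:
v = -0.25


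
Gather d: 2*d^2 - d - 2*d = 2*d^2 - 3*d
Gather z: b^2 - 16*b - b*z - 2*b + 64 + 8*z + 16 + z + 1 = b^2 - 18*b + z*(9 - b) + 81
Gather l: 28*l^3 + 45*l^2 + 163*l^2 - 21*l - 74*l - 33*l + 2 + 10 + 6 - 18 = 28*l^3 + 208*l^2 - 128*l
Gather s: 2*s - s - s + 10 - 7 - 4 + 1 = 0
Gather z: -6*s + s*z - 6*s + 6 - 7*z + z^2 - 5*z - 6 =-12*s + z^2 + z*(s - 12)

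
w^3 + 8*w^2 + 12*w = w*(w + 2)*(w + 6)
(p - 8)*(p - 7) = p^2 - 15*p + 56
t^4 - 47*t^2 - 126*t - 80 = (t - 8)*(t + 1)*(t + 2)*(t + 5)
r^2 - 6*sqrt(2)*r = r*(r - 6*sqrt(2))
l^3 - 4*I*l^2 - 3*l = l*(l - 3*I)*(l - I)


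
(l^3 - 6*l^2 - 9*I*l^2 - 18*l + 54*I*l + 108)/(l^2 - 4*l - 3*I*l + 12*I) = (l^2 - 6*l*(1 + I) + 36*I)/(l - 4)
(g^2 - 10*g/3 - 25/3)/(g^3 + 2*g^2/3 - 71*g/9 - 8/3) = 3*(3*g^2 - 10*g - 25)/(9*g^3 + 6*g^2 - 71*g - 24)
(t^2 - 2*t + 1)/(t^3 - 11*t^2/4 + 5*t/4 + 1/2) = 4*(t - 1)/(4*t^2 - 7*t - 2)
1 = 1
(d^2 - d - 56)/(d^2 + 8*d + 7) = (d - 8)/(d + 1)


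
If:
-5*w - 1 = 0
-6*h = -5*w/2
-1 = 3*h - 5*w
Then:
No Solution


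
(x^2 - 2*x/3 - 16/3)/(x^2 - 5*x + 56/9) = 3*(x + 2)/(3*x - 7)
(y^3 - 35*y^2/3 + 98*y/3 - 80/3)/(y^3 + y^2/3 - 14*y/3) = (3*y^2 - 29*y + 40)/(y*(3*y + 7))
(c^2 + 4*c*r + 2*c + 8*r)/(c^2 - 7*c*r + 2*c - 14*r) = (-c - 4*r)/(-c + 7*r)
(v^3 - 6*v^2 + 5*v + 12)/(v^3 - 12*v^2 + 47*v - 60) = (v + 1)/(v - 5)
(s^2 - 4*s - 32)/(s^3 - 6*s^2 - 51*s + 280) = (s + 4)/(s^2 + 2*s - 35)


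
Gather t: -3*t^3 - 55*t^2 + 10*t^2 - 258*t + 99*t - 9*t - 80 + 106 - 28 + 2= -3*t^3 - 45*t^2 - 168*t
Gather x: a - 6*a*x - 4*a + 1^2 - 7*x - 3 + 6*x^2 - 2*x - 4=-3*a + 6*x^2 + x*(-6*a - 9) - 6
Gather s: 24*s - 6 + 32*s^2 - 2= 32*s^2 + 24*s - 8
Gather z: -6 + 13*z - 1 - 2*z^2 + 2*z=-2*z^2 + 15*z - 7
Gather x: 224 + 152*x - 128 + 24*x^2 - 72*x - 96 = 24*x^2 + 80*x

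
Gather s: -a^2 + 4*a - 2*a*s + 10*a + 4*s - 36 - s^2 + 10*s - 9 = -a^2 + 14*a - s^2 + s*(14 - 2*a) - 45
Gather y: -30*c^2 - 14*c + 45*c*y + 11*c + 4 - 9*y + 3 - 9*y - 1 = -30*c^2 - 3*c + y*(45*c - 18) + 6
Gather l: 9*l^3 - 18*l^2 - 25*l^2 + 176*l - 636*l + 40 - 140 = 9*l^3 - 43*l^2 - 460*l - 100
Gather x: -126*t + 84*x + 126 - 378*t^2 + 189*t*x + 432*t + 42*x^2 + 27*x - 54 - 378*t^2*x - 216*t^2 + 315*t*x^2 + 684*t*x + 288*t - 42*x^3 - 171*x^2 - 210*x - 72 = -594*t^2 + 594*t - 42*x^3 + x^2*(315*t - 129) + x*(-378*t^2 + 873*t - 99)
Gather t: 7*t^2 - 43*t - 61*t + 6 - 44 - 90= 7*t^2 - 104*t - 128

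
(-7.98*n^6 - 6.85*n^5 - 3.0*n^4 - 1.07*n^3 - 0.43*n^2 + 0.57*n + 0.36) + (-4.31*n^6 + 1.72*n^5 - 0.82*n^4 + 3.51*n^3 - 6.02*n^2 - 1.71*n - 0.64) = -12.29*n^6 - 5.13*n^5 - 3.82*n^4 + 2.44*n^3 - 6.45*n^2 - 1.14*n - 0.28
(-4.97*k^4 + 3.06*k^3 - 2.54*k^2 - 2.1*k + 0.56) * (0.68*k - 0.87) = -3.3796*k^5 + 6.4047*k^4 - 4.3894*k^3 + 0.7818*k^2 + 2.2078*k - 0.4872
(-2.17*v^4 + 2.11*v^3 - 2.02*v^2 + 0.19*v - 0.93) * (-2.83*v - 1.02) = 6.1411*v^5 - 3.7579*v^4 + 3.5644*v^3 + 1.5227*v^2 + 2.4381*v + 0.9486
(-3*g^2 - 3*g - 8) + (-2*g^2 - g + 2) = -5*g^2 - 4*g - 6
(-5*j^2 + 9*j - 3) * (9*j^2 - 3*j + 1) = -45*j^4 + 96*j^3 - 59*j^2 + 18*j - 3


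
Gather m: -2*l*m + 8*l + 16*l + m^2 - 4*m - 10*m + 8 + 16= 24*l + m^2 + m*(-2*l - 14) + 24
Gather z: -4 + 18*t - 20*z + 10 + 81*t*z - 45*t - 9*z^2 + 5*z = -27*t - 9*z^2 + z*(81*t - 15) + 6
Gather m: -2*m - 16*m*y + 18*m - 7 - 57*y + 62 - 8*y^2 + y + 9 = m*(16 - 16*y) - 8*y^2 - 56*y + 64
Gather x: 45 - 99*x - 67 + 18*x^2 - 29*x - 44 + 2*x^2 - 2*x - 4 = 20*x^2 - 130*x - 70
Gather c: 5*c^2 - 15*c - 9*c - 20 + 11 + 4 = 5*c^2 - 24*c - 5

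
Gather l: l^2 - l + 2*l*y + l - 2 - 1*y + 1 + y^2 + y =l^2 + 2*l*y + y^2 - 1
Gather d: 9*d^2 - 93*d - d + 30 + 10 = 9*d^2 - 94*d + 40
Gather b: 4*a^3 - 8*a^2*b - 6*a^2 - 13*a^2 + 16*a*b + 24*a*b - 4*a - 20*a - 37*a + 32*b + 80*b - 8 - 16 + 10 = 4*a^3 - 19*a^2 - 61*a + b*(-8*a^2 + 40*a + 112) - 14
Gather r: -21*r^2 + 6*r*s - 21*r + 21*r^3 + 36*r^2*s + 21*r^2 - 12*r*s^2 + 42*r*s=21*r^3 + 36*r^2*s + r*(-12*s^2 + 48*s - 21)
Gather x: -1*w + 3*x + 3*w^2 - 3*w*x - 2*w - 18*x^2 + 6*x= 3*w^2 - 3*w - 18*x^2 + x*(9 - 3*w)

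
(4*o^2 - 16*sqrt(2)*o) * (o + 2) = 4*o^3 - 16*sqrt(2)*o^2 + 8*o^2 - 32*sqrt(2)*o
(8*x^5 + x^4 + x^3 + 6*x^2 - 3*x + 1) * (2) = 16*x^5 + 2*x^4 + 2*x^3 + 12*x^2 - 6*x + 2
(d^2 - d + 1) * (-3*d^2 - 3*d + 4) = -3*d^4 + 4*d^2 - 7*d + 4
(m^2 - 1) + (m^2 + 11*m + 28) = 2*m^2 + 11*m + 27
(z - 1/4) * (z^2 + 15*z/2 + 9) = z^3 + 29*z^2/4 + 57*z/8 - 9/4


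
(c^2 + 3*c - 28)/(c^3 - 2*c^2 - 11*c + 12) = (c + 7)/(c^2 + 2*c - 3)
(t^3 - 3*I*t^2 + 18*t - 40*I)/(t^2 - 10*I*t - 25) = (t^2 + 2*I*t + 8)/(t - 5*I)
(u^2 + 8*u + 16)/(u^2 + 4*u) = (u + 4)/u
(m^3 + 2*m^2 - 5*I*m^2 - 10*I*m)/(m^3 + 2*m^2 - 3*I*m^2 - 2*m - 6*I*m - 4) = m*(m - 5*I)/(m^2 - 3*I*m - 2)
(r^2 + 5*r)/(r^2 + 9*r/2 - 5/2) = 2*r/(2*r - 1)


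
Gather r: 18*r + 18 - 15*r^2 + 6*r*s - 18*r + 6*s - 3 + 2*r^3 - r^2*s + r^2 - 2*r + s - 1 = 2*r^3 + r^2*(-s - 14) + r*(6*s - 2) + 7*s + 14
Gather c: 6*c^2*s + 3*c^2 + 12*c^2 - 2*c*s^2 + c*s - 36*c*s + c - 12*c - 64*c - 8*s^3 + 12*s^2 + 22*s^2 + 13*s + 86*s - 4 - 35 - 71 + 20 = c^2*(6*s + 15) + c*(-2*s^2 - 35*s - 75) - 8*s^3 + 34*s^2 + 99*s - 90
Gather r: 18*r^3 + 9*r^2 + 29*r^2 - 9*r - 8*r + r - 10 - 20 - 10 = 18*r^3 + 38*r^2 - 16*r - 40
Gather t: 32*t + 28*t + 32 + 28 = 60*t + 60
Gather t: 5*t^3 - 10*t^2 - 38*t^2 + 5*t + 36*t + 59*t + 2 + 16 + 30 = 5*t^3 - 48*t^2 + 100*t + 48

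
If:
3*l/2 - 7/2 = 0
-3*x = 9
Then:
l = 7/3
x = -3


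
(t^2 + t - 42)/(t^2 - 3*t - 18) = (t + 7)/(t + 3)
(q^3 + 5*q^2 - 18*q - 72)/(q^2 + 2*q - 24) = q + 3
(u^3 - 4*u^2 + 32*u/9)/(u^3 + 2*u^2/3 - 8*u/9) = (9*u^2 - 36*u + 32)/(9*u^2 + 6*u - 8)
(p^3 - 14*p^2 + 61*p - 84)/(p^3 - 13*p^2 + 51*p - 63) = (p - 4)/(p - 3)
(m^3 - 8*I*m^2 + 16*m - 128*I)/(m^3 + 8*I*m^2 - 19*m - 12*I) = (m^2 - 12*I*m - 32)/(m^2 + 4*I*m - 3)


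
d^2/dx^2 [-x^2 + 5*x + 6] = -2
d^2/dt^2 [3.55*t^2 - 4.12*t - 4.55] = 7.10000000000000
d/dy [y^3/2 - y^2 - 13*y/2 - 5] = 3*y^2/2 - 2*y - 13/2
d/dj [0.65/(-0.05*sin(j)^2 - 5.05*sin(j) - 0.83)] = (0.065*sin(j) + 3.2825)*cos(j)/(0.05*sin(j)^2 + 5.05*sin(j) + 0.83)^2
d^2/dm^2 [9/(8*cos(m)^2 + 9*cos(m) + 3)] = 9*(-256*sin(m)^4 + 113*sin(m)^2 + 297*cos(m) - 54*cos(3*m) + 257)/(-8*sin(m)^2 + 9*cos(m) + 11)^3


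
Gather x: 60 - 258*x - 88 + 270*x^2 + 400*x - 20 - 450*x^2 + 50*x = -180*x^2 + 192*x - 48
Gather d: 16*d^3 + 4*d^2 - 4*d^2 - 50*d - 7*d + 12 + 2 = 16*d^3 - 57*d + 14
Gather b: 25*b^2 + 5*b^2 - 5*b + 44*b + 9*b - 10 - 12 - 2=30*b^2 + 48*b - 24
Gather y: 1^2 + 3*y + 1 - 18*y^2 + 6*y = -18*y^2 + 9*y + 2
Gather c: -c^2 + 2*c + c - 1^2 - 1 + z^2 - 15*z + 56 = -c^2 + 3*c + z^2 - 15*z + 54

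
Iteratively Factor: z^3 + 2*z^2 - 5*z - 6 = (z + 1)*(z^2 + z - 6) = (z - 2)*(z + 1)*(z + 3)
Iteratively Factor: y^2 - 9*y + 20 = (y - 5)*(y - 4)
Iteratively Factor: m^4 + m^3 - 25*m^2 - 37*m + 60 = (m + 4)*(m^3 - 3*m^2 - 13*m + 15) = (m - 5)*(m + 4)*(m^2 + 2*m - 3) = (m - 5)*(m + 3)*(m + 4)*(m - 1)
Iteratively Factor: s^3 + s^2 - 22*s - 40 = (s + 2)*(s^2 - s - 20) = (s + 2)*(s + 4)*(s - 5)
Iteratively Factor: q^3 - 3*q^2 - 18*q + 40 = (q - 5)*(q^2 + 2*q - 8) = (q - 5)*(q - 2)*(q + 4)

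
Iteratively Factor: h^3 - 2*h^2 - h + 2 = (h - 1)*(h^2 - h - 2) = (h - 2)*(h - 1)*(h + 1)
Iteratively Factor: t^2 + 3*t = (t + 3)*(t)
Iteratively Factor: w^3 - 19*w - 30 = (w + 2)*(w^2 - 2*w - 15) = (w + 2)*(w + 3)*(w - 5)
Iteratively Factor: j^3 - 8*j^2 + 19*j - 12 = (j - 4)*(j^2 - 4*j + 3) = (j - 4)*(j - 3)*(j - 1)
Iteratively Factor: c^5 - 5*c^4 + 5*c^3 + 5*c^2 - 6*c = (c)*(c^4 - 5*c^3 + 5*c^2 + 5*c - 6) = c*(c - 3)*(c^3 - 2*c^2 - c + 2) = c*(c - 3)*(c - 2)*(c^2 - 1) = c*(c - 3)*(c - 2)*(c + 1)*(c - 1)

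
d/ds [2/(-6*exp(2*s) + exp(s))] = 2*(12*exp(s) - 1)*exp(-s)/(6*exp(s) - 1)^2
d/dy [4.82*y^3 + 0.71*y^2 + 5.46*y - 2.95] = 14.46*y^2 + 1.42*y + 5.46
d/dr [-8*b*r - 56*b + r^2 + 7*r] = -8*b + 2*r + 7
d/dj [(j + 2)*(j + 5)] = 2*j + 7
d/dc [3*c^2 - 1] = 6*c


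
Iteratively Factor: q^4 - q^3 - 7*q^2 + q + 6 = (q - 3)*(q^3 + 2*q^2 - q - 2) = (q - 3)*(q + 2)*(q^2 - 1) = (q - 3)*(q - 1)*(q + 2)*(q + 1)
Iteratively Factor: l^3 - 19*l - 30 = (l + 2)*(l^2 - 2*l - 15) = (l - 5)*(l + 2)*(l + 3)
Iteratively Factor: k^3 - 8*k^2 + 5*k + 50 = (k + 2)*(k^2 - 10*k + 25) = (k - 5)*(k + 2)*(k - 5)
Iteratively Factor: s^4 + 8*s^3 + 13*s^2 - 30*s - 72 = (s + 3)*(s^3 + 5*s^2 - 2*s - 24) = (s - 2)*(s + 3)*(s^2 + 7*s + 12) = (s - 2)*(s + 3)^2*(s + 4)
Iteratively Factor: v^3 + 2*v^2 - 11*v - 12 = (v - 3)*(v^2 + 5*v + 4) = (v - 3)*(v + 4)*(v + 1)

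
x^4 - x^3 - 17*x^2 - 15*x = x*(x - 5)*(x + 1)*(x + 3)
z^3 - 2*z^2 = z^2*(z - 2)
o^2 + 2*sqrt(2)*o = o*(o + 2*sqrt(2))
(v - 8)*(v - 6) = v^2 - 14*v + 48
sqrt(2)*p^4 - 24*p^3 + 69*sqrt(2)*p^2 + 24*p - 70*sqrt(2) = (p - 1)*(p - 7*sqrt(2))*(p - 5*sqrt(2))*(sqrt(2)*p + sqrt(2))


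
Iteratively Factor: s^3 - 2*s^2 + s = (s - 1)*(s^2 - s) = (s - 1)^2*(s)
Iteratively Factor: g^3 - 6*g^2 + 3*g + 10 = (g - 5)*(g^2 - g - 2) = (g - 5)*(g + 1)*(g - 2)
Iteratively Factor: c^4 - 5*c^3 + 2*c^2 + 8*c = (c)*(c^3 - 5*c^2 + 2*c + 8) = c*(c + 1)*(c^2 - 6*c + 8) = c*(c - 4)*(c + 1)*(c - 2)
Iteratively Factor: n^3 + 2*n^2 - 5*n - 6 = (n + 1)*(n^2 + n - 6) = (n + 1)*(n + 3)*(n - 2)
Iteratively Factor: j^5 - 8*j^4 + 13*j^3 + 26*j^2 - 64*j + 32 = (j - 4)*(j^4 - 4*j^3 - 3*j^2 + 14*j - 8) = (j - 4)*(j - 1)*(j^3 - 3*j^2 - 6*j + 8) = (j - 4)*(j - 1)*(j + 2)*(j^2 - 5*j + 4) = (j - 4)*(j - 1)^2*(j + 2)*(j - 4)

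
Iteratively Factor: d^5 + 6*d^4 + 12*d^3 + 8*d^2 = (d)*(d^4 + 6*d^3 + 12*d^2 + 8*d) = d*(d + 2)*(d^3 + 4*d^2 + 4*d) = d*(d + 2)^2*(d^2 + 2*d) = d^2*(d + 2)^2*(d + 2)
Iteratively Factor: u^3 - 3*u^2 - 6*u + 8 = (u + 2)*(u^2 - 5*u + 4) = (u - 1)*(u + 2)*(u - 4)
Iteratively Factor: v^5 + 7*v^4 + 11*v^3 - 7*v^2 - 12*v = (v)*(v^4 + 7*v^3 + 11*v^2 - 7*v - 12) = v*(v + 3)*(v^3 + 4*v^2 - v - 4) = v*(v + 3)*(v + 4)*(v^2 - 1) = v*(v - 1)*(v + 3)*(v + 4)*(v + 1)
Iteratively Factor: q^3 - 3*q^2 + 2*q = (q - 2)*(q^2 - q) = (q - 2)*(q - 1)*(q)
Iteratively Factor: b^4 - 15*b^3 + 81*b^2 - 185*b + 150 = (b - 5)*(b^3 - 10*b^2 + 31*b - 30) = (b - 5)^2*(b^2 - 5*b + 6) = (b - 5)^2*(b - 2)*(b - 3)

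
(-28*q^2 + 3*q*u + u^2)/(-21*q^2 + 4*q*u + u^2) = (4*q - u)/(3*q - u)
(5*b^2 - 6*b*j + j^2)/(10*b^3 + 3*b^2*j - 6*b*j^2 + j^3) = (b - j)/(2*b^2 + b*j - j^2)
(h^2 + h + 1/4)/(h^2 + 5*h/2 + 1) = (h + 1/2)/(h + 2)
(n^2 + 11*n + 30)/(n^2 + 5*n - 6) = (n + 5)/(n - 1)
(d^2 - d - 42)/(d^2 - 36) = (d - 7)/(d - 6)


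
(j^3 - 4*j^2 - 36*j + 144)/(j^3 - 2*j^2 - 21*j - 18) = (j^2 + 2*j - 24)/(j^2 + 4*j + 3)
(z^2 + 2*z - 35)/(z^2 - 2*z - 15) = (z + 7)/(z + 3)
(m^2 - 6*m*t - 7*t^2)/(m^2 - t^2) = (-m + 7*t)/(-m + t)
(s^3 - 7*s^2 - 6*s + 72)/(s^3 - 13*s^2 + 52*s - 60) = (s^2 - s - 12)/(s^2 - 7*s + 10)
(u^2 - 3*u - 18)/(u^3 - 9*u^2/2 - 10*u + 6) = 2*(u + 3)/(2*u^2 + 3*u - 2)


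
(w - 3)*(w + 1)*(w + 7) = w^3 + 5*w^2 - 17*w - 21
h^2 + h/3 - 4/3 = (h - 1)*(h + 4/3)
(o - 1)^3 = o^3 - 3*o^2 + 3*o - 1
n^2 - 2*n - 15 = (n - 5)*(n + 3)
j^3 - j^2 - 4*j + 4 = (j - 2)*(j - 1)*(j + 2)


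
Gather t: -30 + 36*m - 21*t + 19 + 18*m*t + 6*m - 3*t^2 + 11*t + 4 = 42*m - 3*t^2 + t*(18*m - 10) - 7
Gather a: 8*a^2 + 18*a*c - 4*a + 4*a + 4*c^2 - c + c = 8*a^2 + 18*a*c + 4*c^2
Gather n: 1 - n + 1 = 2 - n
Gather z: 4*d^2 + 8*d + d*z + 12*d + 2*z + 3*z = 4*d^2 + 20*d + z*(d + 5)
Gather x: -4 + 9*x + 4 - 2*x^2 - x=-2*x^2 + 8*x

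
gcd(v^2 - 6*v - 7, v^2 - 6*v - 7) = v^2 - 6*v - 7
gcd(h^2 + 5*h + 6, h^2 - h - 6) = h + 2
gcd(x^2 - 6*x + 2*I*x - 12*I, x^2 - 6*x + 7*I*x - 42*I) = x - 6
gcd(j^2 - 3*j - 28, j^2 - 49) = j - 7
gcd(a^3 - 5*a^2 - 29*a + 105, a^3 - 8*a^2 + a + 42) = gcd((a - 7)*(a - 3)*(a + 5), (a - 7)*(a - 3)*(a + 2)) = a^2 - 10*a + 21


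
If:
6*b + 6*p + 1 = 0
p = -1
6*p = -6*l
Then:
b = 5/6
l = 1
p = -1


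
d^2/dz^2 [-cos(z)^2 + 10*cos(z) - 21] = -10*cos(z) + 2*cos(2*z)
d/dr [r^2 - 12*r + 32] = 2*r - 12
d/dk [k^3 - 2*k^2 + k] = 3*k^2 - 4*k + 1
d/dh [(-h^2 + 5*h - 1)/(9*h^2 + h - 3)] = 2*(-23*h^2 + 12*h - 7)/(81*h^4 + 18*h^3 - 53*h^2 - 6*h + 9)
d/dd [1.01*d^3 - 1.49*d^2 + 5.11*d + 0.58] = 3.03*d^2 - 2.98*d + 5.11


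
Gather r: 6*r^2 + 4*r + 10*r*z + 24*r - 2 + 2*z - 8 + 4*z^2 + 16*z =6*r^2 + r*(10*z + 28) + 4*z^2 + 18*z - 10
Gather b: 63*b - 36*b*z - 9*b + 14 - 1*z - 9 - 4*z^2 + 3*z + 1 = b*(54 - 36*z) - 4*z^2 + 2*z + 6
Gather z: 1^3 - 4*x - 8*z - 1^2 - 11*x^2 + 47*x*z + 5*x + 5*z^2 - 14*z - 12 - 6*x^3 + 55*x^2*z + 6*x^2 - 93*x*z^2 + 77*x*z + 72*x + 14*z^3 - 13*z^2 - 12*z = -6*x^3 - 5*x^2 + 73*x + 14*z^3 + z^2*(-93*x - 8) + z*(55*x^2 + 124*x - 34) - 12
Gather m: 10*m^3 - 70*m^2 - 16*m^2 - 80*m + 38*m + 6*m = 10*m^3 - 86*m^2 - 36*m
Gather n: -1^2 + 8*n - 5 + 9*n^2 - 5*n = 9*n^2 + 3*n - 6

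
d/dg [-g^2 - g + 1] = -2*g - 1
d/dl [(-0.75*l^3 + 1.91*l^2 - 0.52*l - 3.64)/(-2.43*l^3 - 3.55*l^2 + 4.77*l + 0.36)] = (-8.88178419700125e-16*l^5 + 7.3038*l^4 - 9.6822*l^3 - 20.0809*l^2 - 24.4688*l + 17.1756)/(5.9049*l^6 + 17.253*l^5 - 10.5797*l^4 - 35.6166*l^3 + 20.1969*l^2 + 3.4344*l + 0.1296)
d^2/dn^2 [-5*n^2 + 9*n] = -10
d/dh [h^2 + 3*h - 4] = 2*h + 3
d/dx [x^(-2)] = -2/x^3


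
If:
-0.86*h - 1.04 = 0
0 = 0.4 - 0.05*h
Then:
No Solution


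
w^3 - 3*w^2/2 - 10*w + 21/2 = (w - 7/2)*(w - 1)*(w + 3)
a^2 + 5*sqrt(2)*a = a*(a + 5*sqrt(2))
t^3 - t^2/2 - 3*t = t*(t - 2)*(t + 3/2)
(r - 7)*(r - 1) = r^2 - 8*r + 7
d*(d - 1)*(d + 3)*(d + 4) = d^4 + 6*d^3 + 5*d^2 - 12*d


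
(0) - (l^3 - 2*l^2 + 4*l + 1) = -l^3 + 2*l^2 - 4*l - 1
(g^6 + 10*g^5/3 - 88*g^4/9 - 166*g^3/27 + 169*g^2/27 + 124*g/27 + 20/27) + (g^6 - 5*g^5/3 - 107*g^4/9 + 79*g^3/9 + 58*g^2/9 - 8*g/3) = 2*g^6 + 5*g^5/3 - 65*g^4/3 + 71*g^3/27 + 343*g^2/27 + 52*g/27 + 20/27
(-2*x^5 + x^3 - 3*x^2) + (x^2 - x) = -2*x^5 + x^3 - 2*x^2 - x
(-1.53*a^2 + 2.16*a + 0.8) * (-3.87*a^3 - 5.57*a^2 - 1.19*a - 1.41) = 5.9211*a^5 + 0.162899999999999*a^4 - 13.3065*a^3 - 4.8691*a^2 - 3.9976*a - 1.128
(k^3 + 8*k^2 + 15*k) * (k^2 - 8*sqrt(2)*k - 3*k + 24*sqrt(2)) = k^5 - 8*sqrt(2)*k^4 + 5*k^4 - 40*sqrt(2)*k^3 - 9*k^3 - 45*k^2 + 72*sqrt(2)*k^2 + 360*sqrt(2)*k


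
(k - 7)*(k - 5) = k^2 - 12*k + 35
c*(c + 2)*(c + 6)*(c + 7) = c^4 + 15*c^3 + 68*c^2 + 84*c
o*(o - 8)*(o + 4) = o^3 - 4*o^2 - 32*o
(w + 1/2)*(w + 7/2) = w^2 + 4*w + 7/4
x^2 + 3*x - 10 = (x - 2)*(x + 5)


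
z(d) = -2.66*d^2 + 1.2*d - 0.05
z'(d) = 1.2 - 5.32*d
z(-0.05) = -0.12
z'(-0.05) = 1.47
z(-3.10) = -29.33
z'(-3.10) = 17.69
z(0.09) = 0.04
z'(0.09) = 0.72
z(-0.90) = -3.28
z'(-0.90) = 5.99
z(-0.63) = -1.86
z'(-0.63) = 4.55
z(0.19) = 0.08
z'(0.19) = 0.19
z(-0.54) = -1.47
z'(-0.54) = 4.07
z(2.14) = -9.66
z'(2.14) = -10.18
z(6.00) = -88.61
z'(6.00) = -30.72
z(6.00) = -88.61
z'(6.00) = -30.72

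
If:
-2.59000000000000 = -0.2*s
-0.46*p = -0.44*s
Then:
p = 12.39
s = 12.95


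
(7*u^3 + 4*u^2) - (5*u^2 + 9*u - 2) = 7*u^3 - u^2 - 9*u + 2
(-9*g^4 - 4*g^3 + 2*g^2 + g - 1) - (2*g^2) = -9*g^4 - 4*g^3 + g - 1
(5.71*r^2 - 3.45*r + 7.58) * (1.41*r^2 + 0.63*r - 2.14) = 8.0511*r^4 - 1.2672*r^3 - 3.7051*r^2 + 12.1584*r - 16.2212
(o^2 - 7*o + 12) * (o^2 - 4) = o^4 - 7*o^3 + 8*o^2 + 28*o - 48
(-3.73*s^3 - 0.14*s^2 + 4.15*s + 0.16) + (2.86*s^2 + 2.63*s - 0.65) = -3.73*s^3 + 2.72*s^2 + 6.78*s - 0.49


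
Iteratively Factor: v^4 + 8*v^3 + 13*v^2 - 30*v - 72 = (v + 4)*(v^3 + 4*v^2 - 3*v - 18) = (v + 3)*(v + 4)*(v^2 + v - 6) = (v - 2)*(v + 3)*(v + 4)*(v + 3)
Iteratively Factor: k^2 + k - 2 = (k + 2)*(k - 1)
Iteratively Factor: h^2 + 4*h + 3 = (h + 1)*(h + 3)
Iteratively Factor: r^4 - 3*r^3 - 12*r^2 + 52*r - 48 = (r - 3)*(r^3 - 12*r + 16) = (r - 3)*(r + 4)*(r^2 - 4*r + 4) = (r - 3)*(r - 2)*(r + 4)*(r - 2)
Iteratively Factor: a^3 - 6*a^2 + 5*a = (a - 5)*(a^2 - a) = a*(a - 5)*(a - 1)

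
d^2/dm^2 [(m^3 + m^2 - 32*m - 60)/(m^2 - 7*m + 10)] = 28*(m^3 - 30*m^2 + 180*m - 320)/(m^6 - 21*m^5 + 177*m^4 - 763*m^3 + 1770*m^2 - 2100*m + 1000)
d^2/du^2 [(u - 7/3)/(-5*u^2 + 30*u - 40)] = 2*(-4*(u - 3)^2*(3*u - 7) + (9*u - 25)*(u^2 - 6*u + 8))/(15*(u^2 - 6*u + 8)^3)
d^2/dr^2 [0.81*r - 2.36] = 0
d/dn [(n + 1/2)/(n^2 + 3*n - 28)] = (n^2 + 3*n - (2*n + 1)*(2*n + 3)/2 - 28)/(n^2 + 3*n - 28)^2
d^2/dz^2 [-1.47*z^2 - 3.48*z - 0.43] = -2.94000000000000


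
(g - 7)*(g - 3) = g^2 - 10*g + 21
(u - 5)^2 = u^2 - 10*u + 25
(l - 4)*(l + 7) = l^2 + 3*l - 28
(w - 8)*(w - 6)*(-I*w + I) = -I*w^3 + 15*I*w^2 - 62*I*w + 48*I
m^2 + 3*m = m*(m + 3)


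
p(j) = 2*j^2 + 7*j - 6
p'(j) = 4*j + 7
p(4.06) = 55.39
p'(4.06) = 23.24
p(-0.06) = -6.41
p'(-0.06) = 6.76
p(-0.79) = -10.28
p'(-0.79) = 3.84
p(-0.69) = -9.88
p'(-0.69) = 4.24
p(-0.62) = -9.57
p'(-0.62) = 4.52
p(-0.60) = -9.48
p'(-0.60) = 4.60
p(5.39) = 89.83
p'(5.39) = 28.56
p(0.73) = 0.18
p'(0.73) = 9.92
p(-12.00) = 198.00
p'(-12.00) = -41.00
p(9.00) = 219.00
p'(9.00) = 43.00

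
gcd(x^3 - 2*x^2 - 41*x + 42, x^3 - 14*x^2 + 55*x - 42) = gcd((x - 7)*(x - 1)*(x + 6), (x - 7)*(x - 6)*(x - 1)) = x^2 - 8*x + 7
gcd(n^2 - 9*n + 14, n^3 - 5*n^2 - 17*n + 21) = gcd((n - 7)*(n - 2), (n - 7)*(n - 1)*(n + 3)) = n - 7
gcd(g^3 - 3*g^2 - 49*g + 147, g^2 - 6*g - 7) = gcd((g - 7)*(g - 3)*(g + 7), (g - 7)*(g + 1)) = g - 7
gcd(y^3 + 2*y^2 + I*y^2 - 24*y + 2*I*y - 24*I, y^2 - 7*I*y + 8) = y + I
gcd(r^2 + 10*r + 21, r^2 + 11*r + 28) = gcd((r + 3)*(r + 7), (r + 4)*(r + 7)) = r + 7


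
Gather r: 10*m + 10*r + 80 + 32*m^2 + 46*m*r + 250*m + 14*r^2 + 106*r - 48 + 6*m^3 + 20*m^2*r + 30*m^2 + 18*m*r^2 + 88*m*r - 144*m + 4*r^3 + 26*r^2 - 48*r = 6*m^3 + 62*m^2 + 116*m + 4*r^3 + r^2*(18*m + 40) + r*(20*m^2 + 134*m + 68) + 32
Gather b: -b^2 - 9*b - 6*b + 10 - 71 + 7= -b^2 - 15*b - 54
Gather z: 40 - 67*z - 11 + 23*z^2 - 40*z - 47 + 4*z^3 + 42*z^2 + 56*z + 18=4*z^3 + 65*z^2 - 51*z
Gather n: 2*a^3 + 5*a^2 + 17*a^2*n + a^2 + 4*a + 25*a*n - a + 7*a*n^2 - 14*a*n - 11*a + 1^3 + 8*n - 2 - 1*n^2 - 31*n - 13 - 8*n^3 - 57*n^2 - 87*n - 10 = 2*a^3 + 6*a^2 - 8*a - 8*n^3 + n^2*(7*a - 58) + n*(17*a^2 + 11*a - 110) - 24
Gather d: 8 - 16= -8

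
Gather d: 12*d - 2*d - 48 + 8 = 10*d - 40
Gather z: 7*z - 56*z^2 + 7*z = -56*z^2 + 14*z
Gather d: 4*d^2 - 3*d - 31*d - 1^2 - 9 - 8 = 4*d^2 - 34*d - 18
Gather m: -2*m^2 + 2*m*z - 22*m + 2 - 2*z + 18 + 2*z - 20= -2*m^2 + m*(2*z - 22)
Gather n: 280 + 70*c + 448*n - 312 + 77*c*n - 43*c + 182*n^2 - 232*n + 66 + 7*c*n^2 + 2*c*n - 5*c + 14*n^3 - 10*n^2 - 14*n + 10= 22*c + 14*n^3 + n^2*(7*c + 172) + n*(79*c + 202) + 44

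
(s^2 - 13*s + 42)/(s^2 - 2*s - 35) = (s - 6)/(s + 5)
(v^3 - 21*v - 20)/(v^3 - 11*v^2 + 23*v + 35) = (v + 4)/(v - 7)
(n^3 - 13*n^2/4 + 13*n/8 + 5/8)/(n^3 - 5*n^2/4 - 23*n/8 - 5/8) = (n - 1)/(n + 1)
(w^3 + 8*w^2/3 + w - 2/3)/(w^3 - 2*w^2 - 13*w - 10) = (w - 1/3)/(w - 5)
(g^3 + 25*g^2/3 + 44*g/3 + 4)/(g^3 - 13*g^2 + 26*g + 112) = (g^2 + 19*g/3 + 2)/(g^2 - 15*g + 56)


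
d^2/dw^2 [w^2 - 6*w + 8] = 2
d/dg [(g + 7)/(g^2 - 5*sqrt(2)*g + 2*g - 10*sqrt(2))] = (g^2 - 5*sqrt(2)*g + 2*g - (g + 7)*(2*g - 5*sqrt(2) + 2) - 10*sqrt(2))/(g^2 - 5*sqrt(2)*g + 2*g - 10*sqrt(2))^2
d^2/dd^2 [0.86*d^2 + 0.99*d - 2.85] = 1.72000000000000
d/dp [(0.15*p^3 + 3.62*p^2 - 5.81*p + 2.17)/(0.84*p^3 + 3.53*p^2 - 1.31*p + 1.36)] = (-5.55111512312578e-17*p^5 - 2.5113*p^4 + 9.3678*p^3 + 10.9107*p^2 - 5.4738*p - 5.0589)/(0.7056*p^6 + 5.9304*p^5 + 10.2601*p^4 - 6.9638*p^3 + 11.3177*p^2 - 3.5632*p + 1.8496)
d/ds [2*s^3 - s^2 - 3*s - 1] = 6*s^2 - 2*s - 3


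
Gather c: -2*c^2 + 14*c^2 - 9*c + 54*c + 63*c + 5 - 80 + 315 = 12*c^2 + 108*c + 240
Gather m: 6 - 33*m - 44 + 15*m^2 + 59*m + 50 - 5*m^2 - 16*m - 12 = 10*m^2 + 10*m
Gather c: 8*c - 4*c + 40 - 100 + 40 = 4*c - 20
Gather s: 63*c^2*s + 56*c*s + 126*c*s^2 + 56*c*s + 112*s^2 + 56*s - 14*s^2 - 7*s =s^2*(126*c + 98) + s*(63*c^2 + 112*c + 49)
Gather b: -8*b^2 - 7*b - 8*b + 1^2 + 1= -8*b^2 - 15*b + 2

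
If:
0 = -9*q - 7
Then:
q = -7/9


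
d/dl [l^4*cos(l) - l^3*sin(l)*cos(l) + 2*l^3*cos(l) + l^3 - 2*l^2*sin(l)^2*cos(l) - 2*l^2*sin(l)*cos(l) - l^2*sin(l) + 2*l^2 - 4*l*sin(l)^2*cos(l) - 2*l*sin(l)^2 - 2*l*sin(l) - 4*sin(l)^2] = -l^4*sin(l) - 2*l^3*sin(l) + 4*l^3*cos(l) - l^3*cos(2*l) + l^2*sin(l)/2 - 3*l^2*sin(2*l)/2 - 3*l^2*sin(3*l)/2 + 5*l^2*cos(l) - 2*l^2*cos(2*l) + 3*l^2 - l*sin(l) - 4*l*sin(2*l) - 3*l*sin(3*l) - 3*l*cos(l) + l*cos(3*l) + 4*l - 2*sin(l) - 4*sin(2*l) - cos(l) + cos(2*l) + cos(3*l) - 1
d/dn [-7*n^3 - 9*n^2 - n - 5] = -21*n^2 - 18*n - 1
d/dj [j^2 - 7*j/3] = 2*j - 7/3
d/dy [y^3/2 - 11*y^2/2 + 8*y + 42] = 3*y^2/2 - 11*y + 8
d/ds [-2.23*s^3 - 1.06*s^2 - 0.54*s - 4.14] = -6.69*s^2 - 2.12*s - 0.54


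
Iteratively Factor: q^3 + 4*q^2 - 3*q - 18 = (q - 2)*(q^2 + 6*q + 9) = (q - 2)*(q + 3)*(q + 3)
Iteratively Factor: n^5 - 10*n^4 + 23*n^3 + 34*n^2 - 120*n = (n - 4)*(n^4 - 6*n^3 - n^2 + 30*n) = n*(n - 4)*(n^3 - 6*n^2 - n + 30) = n*(n - 4)*(n - 3)*(n^2 - 3*n - 10) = n*(n - 5)*(n - 4)*(n - 3)*(n + 2)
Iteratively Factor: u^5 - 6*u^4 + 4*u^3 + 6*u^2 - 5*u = (u)*(u^4 - 6*u^3 + 4*u^2 + 6*u - 5) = u*(u + 1)*(u^3 - 7*u^2 + 11*u - 5) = u*(u - 5)*(u + 1)*(u^2 - 2*u + 1) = u*(u - 5)*(u - 1)*(u + 1)*(u - 1)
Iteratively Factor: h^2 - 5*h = (h)*(h - 5)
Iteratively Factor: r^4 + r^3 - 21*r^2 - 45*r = (r + 3)*(r^3 - 2*r^2 - 15*r) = (r - 5)*(r + 3)*(r^2 + 3*r) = (r - 5)*(r + 3)^2*(r)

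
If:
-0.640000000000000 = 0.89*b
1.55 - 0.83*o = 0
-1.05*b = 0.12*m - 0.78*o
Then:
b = -0.72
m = 18.43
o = 1.87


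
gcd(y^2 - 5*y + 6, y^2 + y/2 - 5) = y - 2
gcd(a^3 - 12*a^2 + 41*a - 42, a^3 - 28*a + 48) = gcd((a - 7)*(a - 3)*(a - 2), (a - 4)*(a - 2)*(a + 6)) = a - 2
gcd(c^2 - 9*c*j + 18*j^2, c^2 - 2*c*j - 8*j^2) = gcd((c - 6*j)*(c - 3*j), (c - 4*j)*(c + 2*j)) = 1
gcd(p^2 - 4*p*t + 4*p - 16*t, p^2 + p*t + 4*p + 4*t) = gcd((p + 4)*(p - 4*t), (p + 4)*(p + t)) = p + 4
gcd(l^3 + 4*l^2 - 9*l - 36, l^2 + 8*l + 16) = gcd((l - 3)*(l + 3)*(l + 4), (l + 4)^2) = l + 4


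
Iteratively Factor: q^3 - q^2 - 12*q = (q - 4)*(q^2 + 3*q) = (q - 4)*(q + 3)*(q)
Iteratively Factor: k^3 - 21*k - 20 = (k - 5)*(k^2 + 5*k + 4) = (k - 5)*(k + 4)*(k + 1)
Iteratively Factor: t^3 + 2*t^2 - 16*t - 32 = (t - 4)*(t^2 + 6*t + 8) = (t - 4)*(t + 2)*(t + 4)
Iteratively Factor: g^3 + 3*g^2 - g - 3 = (g + 3)*(g^2 - 1) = (g - 1)*(g + 3)*(g + 1)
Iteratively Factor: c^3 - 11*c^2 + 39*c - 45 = (c - 5)*(c^2 - 6*c + 9) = (c - 5)*(c - 3)*(c - 3)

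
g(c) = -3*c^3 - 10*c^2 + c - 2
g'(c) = -9*c^2 - 20*c + 1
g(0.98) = -13.45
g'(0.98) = -27.24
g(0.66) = -6.56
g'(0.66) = -16.12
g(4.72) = -535.53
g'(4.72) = -293.91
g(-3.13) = -11.11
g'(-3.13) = -24.57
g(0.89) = -11.15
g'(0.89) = -23.93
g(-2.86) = -16.48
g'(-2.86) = -15.42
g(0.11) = -2.01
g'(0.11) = -1.31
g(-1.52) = -16.09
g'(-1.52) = 10.61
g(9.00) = -2990.00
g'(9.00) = -908.00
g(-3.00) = -14.00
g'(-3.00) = -20.00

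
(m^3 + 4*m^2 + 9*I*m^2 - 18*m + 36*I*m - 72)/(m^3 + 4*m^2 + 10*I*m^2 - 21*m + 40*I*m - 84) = (m + 6*I)/(m + 7*I)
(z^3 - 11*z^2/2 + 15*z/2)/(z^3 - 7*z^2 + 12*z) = (z - 5/2)/(z - 4)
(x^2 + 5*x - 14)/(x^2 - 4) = (x + 7)/(x + 2)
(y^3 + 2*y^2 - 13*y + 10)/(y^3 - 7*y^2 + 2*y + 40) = (y^3 + 2*y^2 - 13*y + 10)/(y^3 - 7*y^2 + 2*y + 40)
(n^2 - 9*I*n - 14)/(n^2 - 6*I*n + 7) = (n - 2*I)/(n + I)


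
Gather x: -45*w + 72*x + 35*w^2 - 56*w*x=35*w^2 - 45*w + x*(72 - 56*w)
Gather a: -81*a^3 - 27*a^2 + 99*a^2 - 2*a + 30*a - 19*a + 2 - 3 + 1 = -81*a^3 + 72*a^2 + 9*a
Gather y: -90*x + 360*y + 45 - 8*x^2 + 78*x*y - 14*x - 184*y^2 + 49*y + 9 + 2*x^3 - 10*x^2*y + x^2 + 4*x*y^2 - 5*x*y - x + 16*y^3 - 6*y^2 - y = 2*x^3 - 7*x^2 - 105*x + 16*y^3 + y^2*(4*x - 190) + y*(-10*x^2 + 73*x + 408) + 54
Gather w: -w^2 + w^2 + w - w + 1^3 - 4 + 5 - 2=0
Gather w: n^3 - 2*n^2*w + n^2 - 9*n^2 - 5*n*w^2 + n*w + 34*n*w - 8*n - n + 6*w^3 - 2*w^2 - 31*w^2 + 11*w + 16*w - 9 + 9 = n^3 - 8*n^2 - 9*n + 6*w^3 + w^2*(-5*n - 33) + w*(-2*n^2 + 35*n + 27)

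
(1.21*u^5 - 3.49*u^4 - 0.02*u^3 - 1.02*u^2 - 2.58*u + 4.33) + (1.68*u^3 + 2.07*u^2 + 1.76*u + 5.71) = 1.21*u^5 - 3.49*u^4 + 1.66*u^3 + 1.05*u^2 - 0.82*u + 10.04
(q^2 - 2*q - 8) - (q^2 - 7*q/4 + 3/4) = -q/4 - 35/4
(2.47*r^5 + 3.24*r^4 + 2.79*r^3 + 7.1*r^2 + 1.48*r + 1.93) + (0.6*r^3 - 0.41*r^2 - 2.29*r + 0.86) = 2.47*r^5 + 3.24*r^4 + 3.39*r^3 + 6.69*r^2 - 0.81*r + 2.79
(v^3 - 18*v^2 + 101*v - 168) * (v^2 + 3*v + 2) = v^5 - 15*v^4 + 49*v^3 + 99*v^2 - 302*v - 336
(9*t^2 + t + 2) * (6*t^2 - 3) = 54*t^4 + 6*t^3 - 15*t^2 - 3*t - 6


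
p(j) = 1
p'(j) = 0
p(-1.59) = 1.00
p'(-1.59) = 0.00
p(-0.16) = 1.00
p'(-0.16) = 0.00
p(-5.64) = 1.00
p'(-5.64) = 0.00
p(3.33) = 1.00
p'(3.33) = 0.00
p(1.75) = 1.00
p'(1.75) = 0.00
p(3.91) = 1.00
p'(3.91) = 0.00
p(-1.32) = 1.00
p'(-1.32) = 0.00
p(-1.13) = 1.00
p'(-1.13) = 0.00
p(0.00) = 1.00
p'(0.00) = 0.00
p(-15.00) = 1.00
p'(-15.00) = 0.00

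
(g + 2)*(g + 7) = g^2 + 9*g + 14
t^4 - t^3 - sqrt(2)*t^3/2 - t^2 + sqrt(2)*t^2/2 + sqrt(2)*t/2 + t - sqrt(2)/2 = (t - 1)^2*(t + 1)*(t - sqrt(2)/2)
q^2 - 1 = (q - 1)*(q + 1)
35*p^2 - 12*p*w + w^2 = (-7*p + w)*(-5*p + w)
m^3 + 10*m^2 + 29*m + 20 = (m + 1)*(m + 4)*(m + 5)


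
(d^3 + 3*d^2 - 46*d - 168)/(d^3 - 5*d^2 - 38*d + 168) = (d + 4)/(d - 4)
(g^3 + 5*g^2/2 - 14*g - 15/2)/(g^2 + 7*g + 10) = (2*g^2 - 5*g - 3)/(2*(g + 2))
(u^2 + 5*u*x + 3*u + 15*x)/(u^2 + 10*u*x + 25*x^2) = (u + 3)/(u + 5*x)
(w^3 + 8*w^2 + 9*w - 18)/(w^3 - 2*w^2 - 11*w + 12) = (w + 6)/(w - 4)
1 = 1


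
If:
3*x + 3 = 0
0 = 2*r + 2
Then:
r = -1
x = -1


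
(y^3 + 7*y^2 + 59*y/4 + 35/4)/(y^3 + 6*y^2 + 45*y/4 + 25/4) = (2*y + 7)/(2*y + 5)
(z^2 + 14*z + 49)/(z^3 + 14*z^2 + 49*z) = 1/z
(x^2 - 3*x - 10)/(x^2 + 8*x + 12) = (x - 5)/(x + 6)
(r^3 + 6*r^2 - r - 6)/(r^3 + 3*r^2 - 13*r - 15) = (r^2 + 5*r - 6)/(r^2 + 2*r - 15)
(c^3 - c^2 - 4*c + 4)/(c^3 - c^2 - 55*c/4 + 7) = 4*(c^3 - c^2 - 4*c + 4)/(4*c^3 - 4*c^2 - 55*c + 28)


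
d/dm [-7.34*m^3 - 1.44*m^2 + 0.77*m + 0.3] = -22.02*m^2 - 2.88*m + 0.77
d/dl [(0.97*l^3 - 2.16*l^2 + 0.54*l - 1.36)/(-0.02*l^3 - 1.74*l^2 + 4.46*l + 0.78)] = (-6.93889390390723e-18*l^5 - 1.731*l^4 + 8.674*l^3 - 6.5058*l^2 - 8.1024*l + 6.4868)/(0.0004*l^6 + 0.0696*l^5 + 2.8492*l^4 - 15.552*l^3 + 17.1772*l^2 + 6.9576*l + 0.6084)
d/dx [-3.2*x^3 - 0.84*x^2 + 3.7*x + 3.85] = -9.6*x^2 - 1.68*x + 3.7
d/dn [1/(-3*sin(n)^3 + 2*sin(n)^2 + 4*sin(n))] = (9*cos(n) - 4/tan(n) - 4*cos(n)/sin(n)^2)/(3*sin(n)^2 - 2*sin(n) - 4)^2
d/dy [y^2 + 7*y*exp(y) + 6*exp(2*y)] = 7*y*exp(y) + 2*y + 12*exp(2*y) + 7*exp(y)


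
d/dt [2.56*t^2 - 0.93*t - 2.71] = 5.12*t - 0.93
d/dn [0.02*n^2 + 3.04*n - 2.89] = 0.04*n + 3.04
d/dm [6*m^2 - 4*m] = 12*m - 4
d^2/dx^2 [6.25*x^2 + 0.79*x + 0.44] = 12.5000000000000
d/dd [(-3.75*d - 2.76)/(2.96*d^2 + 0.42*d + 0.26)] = (11.1*d^2 + 16.3392*d + 0.1842)/(8.7616*d^4 + 2.4864*d^3 + 1.7156*d^2 + 0.2184*d + 0.0676)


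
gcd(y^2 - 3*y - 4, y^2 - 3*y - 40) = 1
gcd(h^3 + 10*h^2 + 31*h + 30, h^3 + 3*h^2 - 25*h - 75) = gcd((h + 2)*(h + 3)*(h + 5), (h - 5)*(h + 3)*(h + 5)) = h^2 + 8*h + 15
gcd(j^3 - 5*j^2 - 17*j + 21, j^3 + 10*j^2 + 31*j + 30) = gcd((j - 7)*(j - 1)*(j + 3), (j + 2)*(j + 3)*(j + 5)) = j + 3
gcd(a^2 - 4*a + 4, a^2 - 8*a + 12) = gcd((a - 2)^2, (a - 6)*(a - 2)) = a - 2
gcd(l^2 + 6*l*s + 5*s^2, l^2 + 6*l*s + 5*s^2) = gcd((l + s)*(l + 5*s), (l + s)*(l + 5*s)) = l^2 + 6*l*s + 5*s^2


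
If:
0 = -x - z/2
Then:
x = -z/2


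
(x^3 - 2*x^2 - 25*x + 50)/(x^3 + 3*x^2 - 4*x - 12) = (x^2 - 25)/(x^2 + 5*x + 6)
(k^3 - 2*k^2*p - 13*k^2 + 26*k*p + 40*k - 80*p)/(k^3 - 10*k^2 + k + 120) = (k - 2*p)/(k + 3)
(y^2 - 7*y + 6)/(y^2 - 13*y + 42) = (y - 1)/(y - 7)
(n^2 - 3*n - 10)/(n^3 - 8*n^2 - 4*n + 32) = (n - 5)/(n^2 - 10*n + 16)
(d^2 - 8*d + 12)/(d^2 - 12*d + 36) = (d - 2)/(d - 6)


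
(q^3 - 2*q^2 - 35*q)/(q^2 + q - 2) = q*(q^2 - 2*q - 35)/(q^2 + q - 2)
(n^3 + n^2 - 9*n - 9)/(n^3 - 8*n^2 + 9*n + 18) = (n + 3)/(n - 6)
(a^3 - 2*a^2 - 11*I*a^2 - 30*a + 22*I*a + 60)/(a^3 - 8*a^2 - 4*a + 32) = (a^2 - 11*I*a - 30)/(a^2 - 6*a - 16)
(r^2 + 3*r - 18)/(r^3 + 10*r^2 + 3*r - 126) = 1/(r + 7)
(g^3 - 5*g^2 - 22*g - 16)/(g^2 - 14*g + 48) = (g^2 + 3*g + 2)/(g - 6)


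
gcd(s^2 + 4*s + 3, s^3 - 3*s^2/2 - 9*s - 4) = 1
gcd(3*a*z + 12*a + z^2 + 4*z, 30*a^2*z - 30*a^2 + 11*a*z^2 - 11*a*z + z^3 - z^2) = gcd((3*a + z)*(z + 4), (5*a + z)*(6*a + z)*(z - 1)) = 1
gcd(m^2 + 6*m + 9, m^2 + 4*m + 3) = m + 3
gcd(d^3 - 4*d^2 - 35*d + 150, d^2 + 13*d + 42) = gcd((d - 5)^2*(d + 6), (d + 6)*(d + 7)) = d + 6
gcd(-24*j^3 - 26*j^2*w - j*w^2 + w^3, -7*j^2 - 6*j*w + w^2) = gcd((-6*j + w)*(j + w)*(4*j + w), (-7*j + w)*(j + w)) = j + w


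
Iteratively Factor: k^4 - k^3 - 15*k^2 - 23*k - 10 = (k - 5)*(k^3 + 4*k^2 + 5*k + 2) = (k - 5)*(k + 2)*(k^2 + 2*k + 1) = (k - 5)*(k + 1)*(k + 2)*(k + 1)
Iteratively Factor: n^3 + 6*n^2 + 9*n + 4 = (n + 1)*(n^2 + 5*n + 4) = (n + 1)^2*(n + 4)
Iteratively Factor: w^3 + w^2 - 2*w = (w - 1)*(w^2 + 2*w) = w*(w - 1)*(w + 2)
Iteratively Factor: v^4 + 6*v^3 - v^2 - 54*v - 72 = (v + 4)*(v^3 + 2*v^2 - 9*v - 18) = (v + 2)*(v + 4)*(v^2 - 9) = (v + 2)*(v + 3)*(v + 4)*(v - 3)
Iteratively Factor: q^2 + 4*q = (q)*(q + 4)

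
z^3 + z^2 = z^2*(z + 1)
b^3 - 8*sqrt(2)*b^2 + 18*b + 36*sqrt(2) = (b - 6*sqrt(2))*(b - 3*sqrt(2))*(b + sqrt(2))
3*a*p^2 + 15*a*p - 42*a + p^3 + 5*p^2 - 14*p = (3*a + p)*(p - 2)*(p + 7)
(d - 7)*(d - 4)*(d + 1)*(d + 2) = d^4 - 8*d^3 - 3*d^2 + 62*d + 56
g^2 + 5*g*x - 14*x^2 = (g - 2*x)*(g + 7*x)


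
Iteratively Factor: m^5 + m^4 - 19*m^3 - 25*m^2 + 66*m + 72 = (m - 4)*(m^4 + 5*m^3 + m^2 - 21*m - 18) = (m - 4)*(m + 1)*(m^3 + 4*m^2 - 3*m - 18) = (m - 4)*(m - 2)*(m + 1)*(m^2 + 6*m + 9) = (m - 4)*(m - 2)*(m + 1)*(m + 3)*(m + 3)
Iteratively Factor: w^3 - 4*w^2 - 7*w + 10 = (w + 2)*(w^2 - 6*w + 5) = (w - 5)*(w + 2)*(w - 1)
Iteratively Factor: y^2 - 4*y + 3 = (y - 1)*(y - 3)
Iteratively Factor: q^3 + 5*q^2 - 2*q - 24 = (q + 3)*(q^2 + 2*q - 8) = (q - 2)*(q + 3)*(q + 4)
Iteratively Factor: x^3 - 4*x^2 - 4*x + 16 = (x - 2)*(x^2 - 2*x - 8) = (x - 4)*(x - 2)*(x + 2)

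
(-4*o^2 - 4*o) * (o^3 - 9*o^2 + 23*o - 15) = -4*o^5 + 32*o^4 - 56*o^3 - 32*o^2 + 60*o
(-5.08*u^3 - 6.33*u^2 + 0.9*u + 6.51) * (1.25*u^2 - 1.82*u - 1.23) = -6.35*u^5 + 1.3331*u^4 + 18.894*u^3 + 14.2854*u^2 - 12.9552*u - 8.0073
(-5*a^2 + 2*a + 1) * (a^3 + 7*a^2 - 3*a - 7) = -5*a^5 - 33*a^4 + 30*a^3 + 36*a^2 - 17*a - 7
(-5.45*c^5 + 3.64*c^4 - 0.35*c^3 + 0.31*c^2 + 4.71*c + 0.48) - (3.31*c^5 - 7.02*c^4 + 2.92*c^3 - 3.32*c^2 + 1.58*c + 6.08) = -8.76*c^5 + 10.66*c^4 - 3.27*c^3 + 3.63*c^2 + 3.13*c - 5.6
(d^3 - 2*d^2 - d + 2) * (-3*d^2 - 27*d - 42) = -3*d^5 - 21*d^4 + 15*d^3 + 105*d^2 - 12*d - 84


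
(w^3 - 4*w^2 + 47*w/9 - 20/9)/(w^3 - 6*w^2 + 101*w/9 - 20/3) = (w - 1)/(w - 3)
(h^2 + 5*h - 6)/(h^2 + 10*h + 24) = (h - 1)/(h + 4)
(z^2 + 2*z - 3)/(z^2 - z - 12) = (z - 1)/(z - 4)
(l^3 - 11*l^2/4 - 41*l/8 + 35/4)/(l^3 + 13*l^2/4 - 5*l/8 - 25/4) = (2*l - 7)/(2*l + 5)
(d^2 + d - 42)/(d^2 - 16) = (d^2 + d - 42)/(d^2 - 16)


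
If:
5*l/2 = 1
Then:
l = 2/5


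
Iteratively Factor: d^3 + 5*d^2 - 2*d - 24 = (d + 3)*(d^2 + 2*d - 8) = (d - 2)*(d + 3)*(d + 4)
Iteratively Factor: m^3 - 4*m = (m)*(m^2 - 4) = m*(m + 2)*(m - 2)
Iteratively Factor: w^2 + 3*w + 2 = (w + 1)*(w + 2)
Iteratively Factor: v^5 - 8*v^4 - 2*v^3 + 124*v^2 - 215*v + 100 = (v + 4)*(v^4 - 12*v^3 + 46*v^2 - 60*v + 25) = (v - 1)*(v + 4)*(v^3 - 11*v^2 + 35*v - 25) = (v - 5)*(v - 1)*(v + 4)*(v^2 - 6*v + 5) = (v - 5)^2*(v - 1)*(v + 4)*(v - 1)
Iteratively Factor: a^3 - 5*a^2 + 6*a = (a - 2)*(a^2 - 3*a) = a*(a - 2)*(a - 3)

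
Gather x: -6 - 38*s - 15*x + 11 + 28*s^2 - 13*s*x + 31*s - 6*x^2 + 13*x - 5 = 28*s^2 - 7*s - 6*x^2 + x*(-13*s - 2)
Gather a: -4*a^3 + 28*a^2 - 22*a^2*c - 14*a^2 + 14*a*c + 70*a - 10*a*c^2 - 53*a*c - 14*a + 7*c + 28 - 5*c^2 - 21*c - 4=-4*a^3 + a^2*(14 - 22*c) + a*(-10*c^2 - 39*c + 56) - 5*c^2 - 14*c + 24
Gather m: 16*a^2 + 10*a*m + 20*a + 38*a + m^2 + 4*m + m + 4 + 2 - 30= 16*a^2 + 58*a + m^2 + m*(10*a + 5) - 24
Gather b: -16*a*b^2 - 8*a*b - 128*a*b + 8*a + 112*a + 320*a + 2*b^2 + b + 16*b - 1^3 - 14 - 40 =440*a + b^2*(2 - 16*a) + b*(17 - 136*a) - 55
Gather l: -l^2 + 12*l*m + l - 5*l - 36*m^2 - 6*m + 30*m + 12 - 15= -l^2 + l*(12*m - 4) - 36*m^2 + 24*m - 3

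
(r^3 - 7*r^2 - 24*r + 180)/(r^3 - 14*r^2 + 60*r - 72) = (r + 5)/(r - 2)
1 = 1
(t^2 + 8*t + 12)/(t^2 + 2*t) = (t + 6)/t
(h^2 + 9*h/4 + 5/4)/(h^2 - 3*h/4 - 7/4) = (4*h + 5)/(4*h - 7)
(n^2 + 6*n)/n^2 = (n + 6)/n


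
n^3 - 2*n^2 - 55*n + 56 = (n - 8)*(n - 1)*(n + 7)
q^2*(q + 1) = q^3 + q^2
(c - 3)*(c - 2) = c^2 - 5*c + 6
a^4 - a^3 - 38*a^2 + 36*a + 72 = (a - 6)*(a - 2)*(a + 1)*(a + 6)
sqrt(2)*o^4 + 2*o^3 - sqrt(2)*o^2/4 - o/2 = o*(o - 1/2)*(o + sqrt(2))*(sqrt(2)*o + sqrt(2)/2)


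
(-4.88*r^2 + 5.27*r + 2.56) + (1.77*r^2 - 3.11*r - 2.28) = -3.11*r^2 + 2.16*r + 0.28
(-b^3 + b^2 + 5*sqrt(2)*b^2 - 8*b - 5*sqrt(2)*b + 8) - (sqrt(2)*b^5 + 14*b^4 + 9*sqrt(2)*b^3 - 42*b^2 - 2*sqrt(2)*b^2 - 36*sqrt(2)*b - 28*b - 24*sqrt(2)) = -sqrt(2)*b^5 - 14*b^4 - 9*sqrt(2)*b^3 - b^3 + 7*sqrt(2)*b^2 + 43*b^2 + 20*b + 31*sqrt(2)*b + 8 + 24*sqrt(2)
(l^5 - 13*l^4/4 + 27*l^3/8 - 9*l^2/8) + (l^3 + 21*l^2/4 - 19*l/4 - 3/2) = l^5 - 13*l^4/4 + 35*l^3/8 + 33*l^2/8 - 19*l/4 - 3/2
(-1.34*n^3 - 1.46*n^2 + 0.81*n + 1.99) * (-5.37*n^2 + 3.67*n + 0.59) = 7.1958*n^5 + 2.9224*n^4 - 10.4985*n^3 - 8.575*n^2 + 7.7812*n + 1.1741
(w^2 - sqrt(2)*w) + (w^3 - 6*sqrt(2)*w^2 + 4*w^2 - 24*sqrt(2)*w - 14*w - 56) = w^3 - 6*sqrt(2)*w^2 + 5*w^2 - 25*sqrt(2)*w - 14*w - 56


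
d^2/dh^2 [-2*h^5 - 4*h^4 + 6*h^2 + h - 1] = -40*h^3 - 48*h^2 + 12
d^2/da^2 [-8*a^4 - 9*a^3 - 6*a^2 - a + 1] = -96*a^2 - 54*a - 12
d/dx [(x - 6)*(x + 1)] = 2*x - 5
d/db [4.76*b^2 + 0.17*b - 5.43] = 9.52*b + 0.17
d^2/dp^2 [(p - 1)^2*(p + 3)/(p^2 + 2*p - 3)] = 0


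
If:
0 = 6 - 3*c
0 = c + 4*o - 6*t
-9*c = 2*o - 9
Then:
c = 2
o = -9/2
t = -8/3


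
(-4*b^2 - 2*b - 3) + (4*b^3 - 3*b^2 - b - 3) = 4*b^3 - 7*b^2 - 3*b - 6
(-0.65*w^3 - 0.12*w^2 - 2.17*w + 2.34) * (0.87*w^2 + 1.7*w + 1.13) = -0.5655*w^5 - 1.2094*w^4 - 2.8264*w^3 - 1.7888*w^2 + 1.5259*w + 2.6442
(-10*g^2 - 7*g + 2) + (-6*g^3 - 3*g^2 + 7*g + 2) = -6*g^3 - 13*g^2 + 4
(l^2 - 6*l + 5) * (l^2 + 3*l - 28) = l^4 - 3*l^3 - 41*l^2 + 183*l - 140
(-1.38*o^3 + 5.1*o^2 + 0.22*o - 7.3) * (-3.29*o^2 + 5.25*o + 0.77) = 4.5402*o^5 - 24.024*o^4 + 24.9886*o^3 + 29.099*o^2 - 38.1556*o - 5.621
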